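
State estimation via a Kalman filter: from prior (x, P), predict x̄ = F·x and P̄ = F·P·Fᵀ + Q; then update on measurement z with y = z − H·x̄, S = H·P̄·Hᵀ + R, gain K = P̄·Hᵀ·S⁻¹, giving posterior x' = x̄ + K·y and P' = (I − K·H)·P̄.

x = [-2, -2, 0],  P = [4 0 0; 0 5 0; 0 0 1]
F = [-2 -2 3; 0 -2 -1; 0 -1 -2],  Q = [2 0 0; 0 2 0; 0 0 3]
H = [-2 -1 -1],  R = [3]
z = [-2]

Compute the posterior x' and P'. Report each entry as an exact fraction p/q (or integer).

x̄ = F·x = [8, 4, 2]
P̄ = F·P·Fᵀ + Q = [47 17 4; 17 23 12; 4 12 12]
y = z − H·x̄ = [20]
S = H·P̄·Hᵀ + R = [334]
K = P̄·Hᵀ·S⁻¹ = [-115/334; -69/334; -16/167]
x' = x̄ + K·y = [186/167, -22/167, 14/167]
P' = (I − K·H)·P̄ = [2473/334 -2257/334 -1172/167; -2257/334 2921/334 900/167; -1172/167 900/167 1492/167]

x' = [186/167, -22/167, 14/167]
P' = [2473/334 -2257/334 -1172/167; -2257/334 2921/334 900/167; -1172/167 900/167 1492/167]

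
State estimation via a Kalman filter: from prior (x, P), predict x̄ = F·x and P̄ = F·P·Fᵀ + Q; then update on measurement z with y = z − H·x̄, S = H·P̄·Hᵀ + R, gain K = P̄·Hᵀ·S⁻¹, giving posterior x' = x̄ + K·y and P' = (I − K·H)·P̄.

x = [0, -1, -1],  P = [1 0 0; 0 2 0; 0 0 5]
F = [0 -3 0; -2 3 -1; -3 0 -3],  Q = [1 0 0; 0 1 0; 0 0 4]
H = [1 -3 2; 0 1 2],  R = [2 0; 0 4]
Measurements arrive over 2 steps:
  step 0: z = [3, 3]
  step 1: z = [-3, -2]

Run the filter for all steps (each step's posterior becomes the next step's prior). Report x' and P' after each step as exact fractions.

step 0: x̄ = F·x = [3, -2, 3]
step 0: P̄ = F·P·Fᵀ + Q = [19 -18 0; -18 28 21; 0 21 58]
step 0: y = z − H·x̄ = [-12, -1]
step 0: S = H·P̄·Hᵀ + R = [361 46; 46 348]
step 0: K = P̄·Hᵀ·S⁻¹ = [3279/15439 -1232/15439; -6025/30878 14015/61756; 6071/61756 47019/123512]
step 0: x' = x̄ + K·y = [8201/15439, 7073/61756, 177813/123512]
step 0: P' = (I − K·H)·P̄ = [31798/15439 5078/15439 -5003/15439; 5078/15439 12559/30878 15471/61756; -5003/15439 15471/61756 78567/123512]
step 1: x̄ = F·x = [-21219/61756, -266591/123512, -730263/123512]
step 1: P̄ = F·P·Fᵀ + Q = [143909/30878 -57777/61756 322047/61756; -57777/61756 838503/123512 757695/123512; 322047/61756 757695/123512 2770175/123512]
step 1: y = z − H·x̄ = [332655/123512, 1480093/123512]
step 1: S = H·P̄·Hᵀ + R = [13627247/123512 6707045/123512; 6707045/123512 15444031/123512]
step 1: K = P̄·Hᵀ·S⁻¹ = [212723503/1339749761 9342769/1339749761; -267327504/1339749761 320292363/1339749761; 147077842/1339749761 482474205/1339749761]
step 1: x' = x̄ + K·y = [224556347/1339749761, 226451074/1339749761, -1743448464/1339749761]
step 1: P' = (I − K·H)·P̄ = [2348194666/1339749761 490029684/1339749761 -226329304/1339749761; 490029684/1339749761 576463536/1339749761 352352958/1339749761; -226329304/1339749761 352352958/1339749761 788771931/1339749761]

step 0: x' = [8201/15439, 7073/61756, 177813/123512], P' = [31798/15439 5078/15439 -5003/15439; 5078/15439 12559/30878 15471/61756; -5003/15439 15471/61756 78567/123512]
step 1: x' = [224556347/1339749761, 226451074/1339749761, -1743448464/1339749761], P' = [2348194666/1339749761 490029684/1339749761 -226329304/1339749761; 490029684/1339749761 576463536/1339749761 352352958/1339749761; -226329304/1339749761 352352958/1339749761 788771931/1339749761]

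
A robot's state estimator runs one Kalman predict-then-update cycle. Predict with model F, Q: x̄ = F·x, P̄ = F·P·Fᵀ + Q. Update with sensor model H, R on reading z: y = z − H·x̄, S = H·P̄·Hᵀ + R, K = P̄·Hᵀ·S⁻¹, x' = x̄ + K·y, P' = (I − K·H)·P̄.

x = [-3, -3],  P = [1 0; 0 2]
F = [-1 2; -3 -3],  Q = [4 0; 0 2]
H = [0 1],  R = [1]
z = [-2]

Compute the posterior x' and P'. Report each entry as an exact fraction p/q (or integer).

x' = [3, -4/3]
P' = [103/10 -3/10; -3/10 29/30]

x̄ = F·x = [-3, 18]
P̄ = F·P·Fᵀ + Q = [13 -9; -9 29]
y = z − H·x̄ = [-20]
S = H·P̄·Hᵀ + R = [30]
K = P̄·Hᵀ·S⁻¹ = [-3/10; 29/30]
x' = x̄ + K·y = [3, -4/3]
P' = (I − K·H)·P̄ = [103/10 -3/10; -3/10 29/30]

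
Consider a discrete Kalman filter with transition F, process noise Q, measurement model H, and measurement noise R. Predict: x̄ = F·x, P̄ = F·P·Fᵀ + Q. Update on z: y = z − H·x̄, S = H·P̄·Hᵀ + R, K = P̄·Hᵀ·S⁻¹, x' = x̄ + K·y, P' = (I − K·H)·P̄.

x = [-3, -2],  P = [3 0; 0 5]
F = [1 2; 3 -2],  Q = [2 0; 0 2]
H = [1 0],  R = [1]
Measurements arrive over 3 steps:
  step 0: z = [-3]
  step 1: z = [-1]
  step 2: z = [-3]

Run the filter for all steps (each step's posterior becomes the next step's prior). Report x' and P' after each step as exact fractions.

step 0: x̄ = F·x = [-7, -5]
step 0: P̄ = F·P·Fᵀ + Q = [25 -11; -11 49]
step 0: y = z − H·x̄ = [4]
step 0: S = H·P̄·Hᵀ + R = [26]
step 0: K = P̄·Hᵀ·S⁻¹ = [25/26; -11/26]
step 0: x' = x̄ + K·y = [-41/13, -87/13]
step 0: P' = (I − K·H)·P̄ = [25/26 -11/26; -11/26 1153/26]
step 1: x̄ = F·x = [-215/13, 51/13]
step 1: P̄ = F·P·Fᵀ + Q = [4645/26 -4581/26; -4581/26 5021/26]
step 1: y = z − H·x̄ = [202/13]
step 1: S = H·P̄·Hᵀ + R = [4671/26]
step 1: K = P̄·Hᵀ·S⁻¹ = [4645/4671; -509/519]
step 1: x' = x̄ + K·y = [-5075/4671, -5873/519]
step 1: P' = (I − K·H)·P̄ = [4645/4671 -509/519; -509/519 3515/173]
step 2: x̄ = F·x = [-110789/4671, 30163/1557]
step 2: P̄ = F·P·Fᵀ + Q = [375283/4671 -128003/1557; -128003/1557 53971/519]
step 2: y = z − H·x̄ = [96776/4671]
step 2: S = H·P̄·Hᵀ + R = [379954/4671]
step 2: K = P̄·Hᵀ·S⁻¹ = [375283/379954; -384009/379954]
step 2: x' = x̄ + K·y = [-618319/189977, -297709/189977]
step 2: P' = (I − K·H)·P̄ = [375283/379954 -384009/379954; -384009/379954 7941675/379954]

step 0: x' = [-41/13, -87/13], P' = [25/26 -11/26; -11/26 1153/26]
step 1: x' = [-5075/4671, -5873/519], P' = [4645/4671 -509/519; -509/519 3515/173]
step 2: x' = [-618319/189977, -297709/189977], P' = [375283/379954 -384009/379954; -384009/379954 7941675/379954]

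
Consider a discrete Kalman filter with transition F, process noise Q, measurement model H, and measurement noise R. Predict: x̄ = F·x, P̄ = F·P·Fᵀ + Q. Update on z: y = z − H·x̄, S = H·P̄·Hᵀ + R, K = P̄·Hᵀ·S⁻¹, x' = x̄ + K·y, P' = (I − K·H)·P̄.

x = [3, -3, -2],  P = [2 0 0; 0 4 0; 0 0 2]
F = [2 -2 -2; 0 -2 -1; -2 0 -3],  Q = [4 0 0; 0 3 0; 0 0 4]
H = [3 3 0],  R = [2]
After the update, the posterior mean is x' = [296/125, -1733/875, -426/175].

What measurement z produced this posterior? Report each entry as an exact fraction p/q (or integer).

z = [1]

x̄ = F·x = [16, 8, 0]
P̄ = F·P·Fᵀ + Q = [36 20 4; 20 21 6; 4 6 30]
S = H·P̄·Hᵀ + R = [875]
K = P̄·Hᵀ·S⁻¹ = [24/125; 123/875; 6/175]
x' − x̄ = [-1704/125, -8733/875, -426/175] = K·y
y = (KᵀK)⁻¹·Kᵀ·(x' − x̄) = [-71]
z = y + H·x̄ = [-71] + [72] = [1]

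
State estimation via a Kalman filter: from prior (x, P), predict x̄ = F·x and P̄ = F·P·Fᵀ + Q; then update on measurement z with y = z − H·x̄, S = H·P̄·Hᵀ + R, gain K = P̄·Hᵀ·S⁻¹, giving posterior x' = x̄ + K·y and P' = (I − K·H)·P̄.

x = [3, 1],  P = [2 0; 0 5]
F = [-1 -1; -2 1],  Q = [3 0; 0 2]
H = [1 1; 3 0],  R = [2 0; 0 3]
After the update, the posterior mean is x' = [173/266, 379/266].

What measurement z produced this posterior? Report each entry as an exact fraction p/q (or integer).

z = [3, 2]

x̄ = F·x = [-4, -5]
P̄ = F·P·Fᵀ + Q = [10 -1; -1 15]
S = H·P̄·Hᵀ + R = [25 27; 27 93]
K = P̄·Hᵀ·S⁻¹ = [9/532 169/532; 461/532 -151/532]
x' − x̄ = [1237/266, 1709/266] = K·y
y = (KᵀK)⁻¹·Kᵀ·(x' − x̄) = [12, 14]
z = y + H·x̄ = [12, 14] + [-9, -12] = [3, 2]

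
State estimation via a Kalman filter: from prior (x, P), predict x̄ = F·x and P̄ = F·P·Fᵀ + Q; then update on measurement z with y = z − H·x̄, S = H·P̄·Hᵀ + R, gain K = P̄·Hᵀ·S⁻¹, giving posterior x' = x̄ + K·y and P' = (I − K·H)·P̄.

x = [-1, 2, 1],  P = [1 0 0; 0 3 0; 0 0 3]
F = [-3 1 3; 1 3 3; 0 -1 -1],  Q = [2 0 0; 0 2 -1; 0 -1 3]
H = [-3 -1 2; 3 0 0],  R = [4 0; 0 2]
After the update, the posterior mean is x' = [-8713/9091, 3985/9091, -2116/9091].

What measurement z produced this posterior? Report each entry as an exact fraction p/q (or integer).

x̄ = F·x = [8, 8, -3]
P̄ = F·P·Fᵀ + Q = [41 33 -12; 33 57 -19; -12 -19 9]
S = H·P̄·Hᵀ + R = [884 -540; -540 371]
K = P̄·Hᵀ·S⁻¹ = [-90/9091 2883/9091; -9257/18182 -4311/9091; 7643/36364 1899/9091]
x' − x̄ = [-81441/9091, -68743/9091, 25157/9091] = K·y
y = (KᵀK)⁻¹·Kᵀ·(x' − x̄) = [40, -27]
z = y + H·x̄ = [40, -27] + [-38, 24] = [2, -3]

z = [2, -3]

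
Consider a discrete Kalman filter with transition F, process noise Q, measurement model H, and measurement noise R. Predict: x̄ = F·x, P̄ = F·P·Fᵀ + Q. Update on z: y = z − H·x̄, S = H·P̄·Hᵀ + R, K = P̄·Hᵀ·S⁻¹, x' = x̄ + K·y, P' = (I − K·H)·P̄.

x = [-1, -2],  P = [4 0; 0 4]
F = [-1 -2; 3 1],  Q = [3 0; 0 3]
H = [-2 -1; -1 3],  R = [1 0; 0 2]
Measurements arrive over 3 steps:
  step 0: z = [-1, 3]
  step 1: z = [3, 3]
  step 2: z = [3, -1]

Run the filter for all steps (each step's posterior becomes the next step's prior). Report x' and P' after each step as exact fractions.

step 0: x̄ = F·x = [5, -5]
step 0: P̄ = F·P·Fᵀ + Q = [23 -20; -20 43]
step 0: y = z − H·x̄ = [4, 23]
step 0: S = H·P̄·Hᵀ + R = [56 17; 17 532]
step 0: K = P̄·Hᵀ·S⁻¹ = [-12421/29503 -4206/29503; -4129/29503 8395/29503]
step 0: x' = x̄ + K·y = [1093/29503, 29054/29503]
step 0: P' = (I − K·H)·P̄ = [6525/29503 -629/29503; -629/29503 5387/29503]
step 1: x̄ = F·x = [-59201/29503, 32333/29503]
step 1: P̄ = F·P·Fᵀ + Q = [114066/29503 -25946/29503; -25946/29503 148847/29503]
step 1: y = z − H·x̄ = [2440/29503, -67691/29503]
step 1: S = H·P̄·Hᵀ + R = [530830/29503 -88679/29503; -88679/29503 1668371/29503]
step 1: K = P̄·Hᵀ·S⁻¹ = [-12010274/29751463 -4060538/29751463; -4062544/29751463 8209755/29751463]
step 1: x' = x̄ + K·y = [-51376455/29751463, 13433038/29751463]
step 1: P' = (I − K·H)·P̄ = [6307414/29751463 -604554/29751463; -604554/29751463 5271652/29751463]
step 2: x̄ = F·x = [24510379/29751463, -140696327/29751463]
step 2: P̄ = F·P·Fᵀ + Q = [114230195/29751463 -25233668/29751463; -25233668/29751463 147665443/29751463]
step 2: y = z − H·x̄ = [-2421180/29751463, 416847897/29751463]
step 2: S = H·P̄·Hᵀ + R = [533403014/29751463 -88367599/29751463; -88367599/29751463 1654124116/29751463]
step 2: K = P̄·Hᵀ·S⁻¹ = [-11863147231/29393712721 -4008829128/29393712721; -4013294143/29393712721 8106025855/29393712721]
step 2: x' = x̄ + K·y = [-30986648879/29393712721, -25104334484/29393712721]
step 2: P' = (I − K·H)·P̄ = [6229585707/29393712721 -596024183/29393712721; -596024183/29393712721 5205342509/29393712721]

step 0: x' = [1093/29503, 29054/29503], P' = [6525/29503 -629/29503; -629/29503 5387/29503]
step 1: x' = [-51376455/29751463, 13433038/29751463], P' = [6307414/29751463 -604554/29751463; -604554/29751463 5271652/29751463]
step 2: x' = [-30986648879/29393712721, -25104334484/29393712721], P' = [6229585707/29393712721 -596024183/29393712721; -596024183/29393712721 5205342509/29393712721]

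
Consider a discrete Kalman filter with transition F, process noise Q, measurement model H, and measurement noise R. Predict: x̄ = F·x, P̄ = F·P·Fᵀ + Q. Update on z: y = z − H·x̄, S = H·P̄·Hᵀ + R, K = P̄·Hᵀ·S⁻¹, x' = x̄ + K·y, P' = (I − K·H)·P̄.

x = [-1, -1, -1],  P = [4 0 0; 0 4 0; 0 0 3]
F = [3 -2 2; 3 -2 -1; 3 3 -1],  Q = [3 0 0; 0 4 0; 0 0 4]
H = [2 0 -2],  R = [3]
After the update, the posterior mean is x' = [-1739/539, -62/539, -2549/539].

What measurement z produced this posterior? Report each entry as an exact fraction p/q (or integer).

x̄ = F·x = [-3, 0, -5]
P̄ = F·P·Fᵀ + Q = [67 46 6; 46 59 15; 6 15 79]
S = H·P̄·Hᵀ + R = [539]
K = P̄·Hᵀ·S⁻¹ = [122/539; 62/539; -146/539]
x' − x̄ = [-122/539, -62/539, 146/539] = K·y
y = (KᵀK)⁻¹·Kᵀ·(x' − x̄) = [-1]
z = y + H·x̄ = [-1] + [4] = [3]

z = [3]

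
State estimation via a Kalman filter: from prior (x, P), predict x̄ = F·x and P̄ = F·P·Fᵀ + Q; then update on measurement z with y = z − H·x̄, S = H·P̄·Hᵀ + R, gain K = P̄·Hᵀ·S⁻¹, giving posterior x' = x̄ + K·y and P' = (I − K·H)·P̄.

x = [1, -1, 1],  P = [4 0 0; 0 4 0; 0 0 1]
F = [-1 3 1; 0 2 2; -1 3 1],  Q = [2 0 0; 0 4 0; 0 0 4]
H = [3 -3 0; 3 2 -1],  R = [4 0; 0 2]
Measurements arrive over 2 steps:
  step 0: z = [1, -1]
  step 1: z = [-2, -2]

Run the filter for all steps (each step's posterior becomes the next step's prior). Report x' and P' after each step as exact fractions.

step 0: x̄ = F·x = [-3, 0, -3]
step 0: P̄ = F·P·Fᵀ + Q = [43 26 41; 26 24 26; 41 26 45]
step 0: y = z − H·x̄ = [10, 5]
step 0: S = H·P̄·Hᵀ + R = [139 120; 120 492]
step 0: K = P̄·Hᵀ·S⁻¹ = [691/4499 3335/13497; -754/4499 3295/13497; 545/4499 6335/26994]
step 0: x' = x̄ + K·y = [-3086/13497, -6145/13497, -16607/26994]
step 0: P' = (I − K·H)·P̄ = [7748/13497 4984/13497 26542/13497; 4984/13497 8000/13497 24362/13497; 26542/13497 24362/13497 122015/13497]
step 1: x̄ = F·x = [-47305/26994, -2627/1227, -47305/26994]
step 1: P̄ = F·P·Fᵀ + Q = [291941/13497 38534/1227 264947/13497; 38534/1227 69904/1227 38534/1227; 264947/13497 38534/1227 318935/13497]
step 1: y = z − H·x̄ = [-28485/8998, 26035/4499]
step 1: S = H·P̄·Hᵀ + R = [657407/4499 -927012/4499; -927012/4499 2616828/4499]
step 1: K = P̄·Hᵀ·S⁻¹ = [1953669/15947429 10965385/47842287; -3071382/15947429 11274389/47842287; -127255/15947429 15862699/95684574]
step 1: x' = x̄ + K·y = [-12979785/15947429, -2672569/15947429, -73468145/95684574]
step 1: P' = (I − K·H)·P̄ = [7224620/15947429 4619728/15947429 70809178/47842287; 4619728/15947429 8714904/15947429 71318198/47842287; 70809178/47842287 71318198/47842287 113067077/15947429]

step 0: x' = [-3086/13497, -6145/13497, -16607/26994], P' = [7748/13497 4984/13497 26542/13497; 4984/13497 8000/13497 24362/13497; 26542/13497 24362/13497 122015/13497]
step 1: x' = [-12979785/15947429, -2672569/15947429, -73468145/95684574], P' = [7224620/15947429 4619728/15947429 70809178/47842287; 4619728/15947429 8714904/15947429 71318198/47842287; 70809178/47842287 71318198/47842287 113067077/15947429]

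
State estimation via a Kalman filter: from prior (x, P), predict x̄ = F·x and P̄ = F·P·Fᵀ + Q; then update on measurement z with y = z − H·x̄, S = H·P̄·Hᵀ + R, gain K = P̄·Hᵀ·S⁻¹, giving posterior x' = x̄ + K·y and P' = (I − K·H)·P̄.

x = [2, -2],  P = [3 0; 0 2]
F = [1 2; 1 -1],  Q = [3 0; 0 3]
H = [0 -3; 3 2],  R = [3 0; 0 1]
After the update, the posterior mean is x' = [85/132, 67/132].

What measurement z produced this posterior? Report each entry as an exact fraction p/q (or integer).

z = [-1, 3]

x̄ = F·x = [-2, 4]
P̄ = F·P·Fᵀ + Q = [14 -1; -1 8]
S = H·P̄·Hᵀ + R = [75 -39; -39 147]
K = P̄·Hᵀ·S⁻¹ = [667/3168 1039/3168; -1007/3168 13/3168]
x' − x̄ = [349/132, -461/132] = K·y
y = (KᵀK)⁻¹·Kᵀ·(x' − x̄) = [11, 1]
z = y + H·x̄ = [11, 1] + [-12, 2] = [-1, 3]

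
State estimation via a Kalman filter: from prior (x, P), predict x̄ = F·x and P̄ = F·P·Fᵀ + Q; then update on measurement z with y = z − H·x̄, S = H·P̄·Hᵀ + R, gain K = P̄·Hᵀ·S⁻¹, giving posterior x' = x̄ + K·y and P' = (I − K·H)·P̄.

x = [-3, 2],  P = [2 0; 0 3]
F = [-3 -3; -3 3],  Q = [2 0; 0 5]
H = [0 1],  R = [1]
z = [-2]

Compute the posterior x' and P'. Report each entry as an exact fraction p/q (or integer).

x̄ = F·x = [3, 15]
P̄ = F·P·Fᵀ + Q = [47 -9; -9 50]
y = z − H·x̄ = [-17]
S = H·P̄·Hᵀ + R = [51]
K = P̄·Hᵀ·S⁻¹ = [-3/17; 50/51]
x' = x̄ + K·y = [6, -5/3]
P' = (I − K·H)·P̄ = [772/17 -3/17; -3/17 50/51]

x' = [6, -5/3]
P' = [772/17 -3/17; -3/17 50/51]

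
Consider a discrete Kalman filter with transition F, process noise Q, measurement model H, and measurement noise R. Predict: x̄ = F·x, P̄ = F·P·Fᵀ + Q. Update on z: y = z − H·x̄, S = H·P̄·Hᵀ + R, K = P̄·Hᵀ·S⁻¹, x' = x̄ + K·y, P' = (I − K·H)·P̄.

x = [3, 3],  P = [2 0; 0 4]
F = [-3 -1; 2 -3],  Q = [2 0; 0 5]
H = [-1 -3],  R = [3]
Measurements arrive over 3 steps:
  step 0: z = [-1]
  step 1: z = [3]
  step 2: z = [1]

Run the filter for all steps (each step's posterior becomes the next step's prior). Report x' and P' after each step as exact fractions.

step 0: x' = [-424/39, 305/78], P' = [296/13 -98/13; -98/13 147/52]
step 1: x' = [63109/25738, -48561/25738], P' = [515631/25738 -90855/12869; -90855/12869 72401/25738]
step 2: x' = [214282219/48140558, -86072909/48140558], P' = [893971635/48140558 -315533271/48140558; -315533271/48140558 127020709/48140558]

step 0: x̄ = F·x = [-12, -3]
step 0: P̄ = F·P·Fᵀ + Q = [24 0; 0 49]
step 0: y = z − H·x̄ = [-22]
step 0: S = H·P̄·Hᵀ + R = [468]
step 0: K = P̄·Hᵀ·S⁻¹ = [-2/39; -49/156]
step 0: x' = x̄ + K·y = [-424/39, 305/78]
step 0: P' = (I − K·H)·P̄ = [296/13 -98/13; -98/13 147/52]
step 1: x̄ = F·x = [2239/78, -2611/78]
step 1: P̄ = F·P·Fᵀ + Q = [8555/52 -9407/52; -9407/52 11023/52]
step 1: y = z − H·x̄ = [-2680/39]
step 1: S = H·P̄·Hᵀ + R = [12869/13]
step 1: K = P̄·Hᵀ·S⁻¹ = [9833/25738; -11831/25738]
step 1: x' = x̄ + K·y = [63109/25738, -48561/25738]
step 1: P' = (I − K·H)·P̄ = [515631/25738 -90855/12869; -90855/12869 72401/25738]
step 2: x̄ = F·x = [-70383/12869, 271901/25738]
step 2: P̄ = F·P·Fᵀ + Q = [1837148/12869 -4148553/25738; -4148553/25738 5023343/25738]
step 2: y = z − H·x̄ = [700675/25738]
step 2: S = H·P̄·Hᵀ + R = [24070279/25738]
step 2: K = P̄·Hᵀ·S⁻¹ = [8771363/24070279; -10921476/24070279]
step 2: x' = x̄ + K·y = [214282219/48140558, -86072909/48140558]
step 2: P' = (I − K·H)·P̄ = [893971635/48140558 -315533271/48140558; -315533271/48140558 127020709/48140558]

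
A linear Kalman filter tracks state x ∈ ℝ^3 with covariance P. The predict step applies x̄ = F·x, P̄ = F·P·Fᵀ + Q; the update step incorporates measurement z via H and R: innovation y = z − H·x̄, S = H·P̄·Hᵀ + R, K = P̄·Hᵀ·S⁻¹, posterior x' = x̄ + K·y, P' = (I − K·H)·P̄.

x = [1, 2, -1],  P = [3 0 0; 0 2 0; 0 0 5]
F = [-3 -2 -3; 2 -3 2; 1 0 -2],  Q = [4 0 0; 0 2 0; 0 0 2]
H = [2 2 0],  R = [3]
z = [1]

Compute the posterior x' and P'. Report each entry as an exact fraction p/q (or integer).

x̄ = F·x = [-4, -6, 3]
P̄ = F·P·Fᵀ + Q = [84 -36 21; -36 52 -14; 21 -14 25]
y = z − H·x̄ = [21]
S = H·P̄·Hᵀ + R = [259]
K = P̄·Hᵀ·S⁻¹ = [96/259; 32/259; 2/37]
x' = x̄ + K·y = [140/37, -126/37, 153/37]
P' = (I − K·H)·P̄ = [12540/259 -12396/259 585/37; -12396/259 12444/259 -582/37; 585/37 -582/37 897/37]

x' = [140/37, -126/37, 153/37]
P' = [12540/259 -12396/259 585/37; -12396/259 12444/259 -582/37; 585/37 -582/37 897/37]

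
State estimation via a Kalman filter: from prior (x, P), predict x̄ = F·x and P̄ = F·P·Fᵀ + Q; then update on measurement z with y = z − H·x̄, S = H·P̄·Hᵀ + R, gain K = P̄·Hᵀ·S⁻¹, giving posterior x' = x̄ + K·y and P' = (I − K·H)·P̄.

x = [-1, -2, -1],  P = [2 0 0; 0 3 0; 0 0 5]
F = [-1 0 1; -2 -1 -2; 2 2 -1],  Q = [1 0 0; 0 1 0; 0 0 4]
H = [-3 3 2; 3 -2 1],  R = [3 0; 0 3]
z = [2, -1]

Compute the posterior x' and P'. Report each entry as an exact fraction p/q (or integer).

x̄ = F·x = [0, 6, -5]
P̄ = F·P·Fᵀ + Q = [8 -6 -9; -6 32 -4; -9 -4 29]
y = z − H·x̄ = [-6, 16]
S = H·P̄·Hᵀ + R = [647 -319; -319 266]
K = P̄·Hᵀ·S⁻¹ = [-2449/23447 -557/23447; 254/23447 -7276/23447; 7536/23447 9919/23447]
x' = x̄ + K·y = [5782/23447, 22742/23447, -3747/23447]
P' = (I − K·H)·P̄ = [55675/23447 71010/23447 -26676/23447; 71010/23447 97644/23447 -39570/23447; -26676/23447 -39570/23447 30645/23447]

x' = [5782/23447, 22742/23447, -3747/23447]
P' = [55675/23447 71010/23447 -26676/23447; 71010/23447 97644/23447 -39570/23447; -26676/23447 -39570/23447 30645/23447]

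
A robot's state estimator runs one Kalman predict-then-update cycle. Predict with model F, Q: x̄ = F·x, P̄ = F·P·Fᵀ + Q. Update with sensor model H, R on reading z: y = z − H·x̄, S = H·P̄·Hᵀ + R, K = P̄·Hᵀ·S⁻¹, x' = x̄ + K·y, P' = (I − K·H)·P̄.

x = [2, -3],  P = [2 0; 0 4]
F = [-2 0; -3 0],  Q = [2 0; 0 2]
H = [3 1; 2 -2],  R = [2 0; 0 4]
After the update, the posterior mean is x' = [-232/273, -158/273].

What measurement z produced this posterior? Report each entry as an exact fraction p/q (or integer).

x̄ = F·x = [-4, -6]
P̄ = F·P·Fᵀ + Q = [10 12; 12 20]
S = H·P̄·Hᵀ + R = [184 -28; -28 28]
K = P̄·Hᵀ·S⁻¹ = [19/78 55/546; 10/39 -86/273]
x' − x̄ = [860/273, 1480/273] = K·y
y = (KᵀK)⁻¹·Kᵀ·(x' − x̄) = [15, -5]
z = y + H·x̄ = [15, -5] + [-18, 4] = [-3, -1]

z = [-3, -1]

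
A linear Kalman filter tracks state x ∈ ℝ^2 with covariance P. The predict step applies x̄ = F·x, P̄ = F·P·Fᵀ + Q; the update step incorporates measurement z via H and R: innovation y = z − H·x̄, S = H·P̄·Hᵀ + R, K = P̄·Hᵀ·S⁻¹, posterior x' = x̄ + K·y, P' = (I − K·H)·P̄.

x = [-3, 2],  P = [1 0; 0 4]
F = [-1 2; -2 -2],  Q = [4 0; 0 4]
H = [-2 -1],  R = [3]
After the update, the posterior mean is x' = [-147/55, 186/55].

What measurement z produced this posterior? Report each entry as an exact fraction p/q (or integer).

z = [3]

x̄ = F·x = [7, 2]
P̄ = F·P·Fᵀ + Q = [21 -14; -14 24]
S = H·P̄·Hᵀ + R = [55]
K = P̄·Hᵀ·S⁻¹ = [-28/55; 4/55]
x' − x̄ = [-532/55, 76/55] = K·y
y = (KᵀK)⁻¹·Kᵀ·(x' − x̄) = [19]
z = y + H·x̄ = [19] + [-16] = [3]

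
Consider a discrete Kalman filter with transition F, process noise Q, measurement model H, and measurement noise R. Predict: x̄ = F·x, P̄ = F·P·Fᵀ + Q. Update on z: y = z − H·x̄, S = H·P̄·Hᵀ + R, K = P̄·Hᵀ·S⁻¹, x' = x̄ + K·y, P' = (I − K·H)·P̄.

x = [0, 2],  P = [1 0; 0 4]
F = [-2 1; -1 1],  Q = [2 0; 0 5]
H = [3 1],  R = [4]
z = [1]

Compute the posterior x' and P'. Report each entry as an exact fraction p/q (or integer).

x̄ = F·x = [2, 2]
P̄ = F·P·Fᵀ + Q = [10 6; 6 10]
y = z − H·x̄ = [-7]
S = H·P̄·Hᵀ + R = [140]
K = P̄·Hᵀ·S⁻¹ = [9/35; 1/5]
x' = x̄ + K·y = [1/5, 3/5]
P' = (I − K·H)·P̄ = [26/35 -6/5; -6/5 22/5]

x' = [1/5, 3/5]
P' = [26/35 -6/5; -6/5 22/5]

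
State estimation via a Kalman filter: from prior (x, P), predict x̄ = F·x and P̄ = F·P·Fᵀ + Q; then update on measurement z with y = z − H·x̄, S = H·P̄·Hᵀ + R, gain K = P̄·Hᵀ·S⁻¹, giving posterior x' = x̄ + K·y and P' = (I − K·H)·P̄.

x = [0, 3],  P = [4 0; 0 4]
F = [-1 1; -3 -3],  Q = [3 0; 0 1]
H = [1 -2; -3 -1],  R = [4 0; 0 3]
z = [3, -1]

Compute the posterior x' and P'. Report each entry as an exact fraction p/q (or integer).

x' = [16235/20478, -17091/13652]
P' = [3245/10239 -803/6826; -803/6826 10731/13652]

x̄ = F·x = [3, -9]
P̄ = F·P·Fᵀ + Q = [11 0; 0 73]
y = z − H·x̄ = [-18, -1]
S = H·P̄·Hᵀ + R = [307 113; 113 175]
K = P̄·Hᵀ·S⁻¹ = [2827/20478 -5687/20478; -5767/13652 -1971/13652]
x' = x̄ + K·y = [16235/20478, -17091/13652]
P' = (I − K·H)·P̄ = [3245/10239 -803/6826; -803/6826 10731/13652]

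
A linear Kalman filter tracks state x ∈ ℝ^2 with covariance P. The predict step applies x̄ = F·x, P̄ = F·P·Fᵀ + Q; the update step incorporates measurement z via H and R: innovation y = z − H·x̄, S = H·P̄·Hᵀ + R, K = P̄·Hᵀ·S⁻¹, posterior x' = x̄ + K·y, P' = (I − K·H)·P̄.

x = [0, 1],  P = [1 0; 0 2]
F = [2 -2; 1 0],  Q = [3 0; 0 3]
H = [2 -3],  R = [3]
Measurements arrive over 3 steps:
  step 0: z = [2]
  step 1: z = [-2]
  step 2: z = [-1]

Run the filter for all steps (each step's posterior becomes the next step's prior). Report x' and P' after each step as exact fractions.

step 0: x' = [-2/25, -16/25], P' = [183/25 114/25; 114/25 236/75]
step 1: x' = [748/677, 902/677], P' = [39741/4739 26478/4739; 26478/4739 19146/4739]
step 2: x' = [-132/269, 14/269], P' = [888495/111097 593562/111097; 593562/111097 431982/111097]

step 0: x̄ = F·x = [-2, 0]
step 0: P̄ = F·P·Fᵀ + Q = [15 2; 2 4]
step 0: y = z − H·x̄ = [6]
step 0: S = H·P̄·Hᵀ + R = [75]
step 0: K = P̄·Hᵀ·S⁻¹ = [8/25; -8/75]
step 0: x' = x̄ + K·y = [-2/25, -16/25]
step 0: P' = (I − K·H)·P̄ = [183/25 114/25; 114/25 236/75]
step 1: x̄ = F·x = [28/25, -2/25]
step 1: P̄ = F·P·Fᵀ + Q = [629/75 138/25; 138/25 258/25]
step 1: y = z − H·x̄ = [-112/25]
step 1: S = H·P̄·Hᵀ + R = [4739/75]
step 1: K = P̄·Hᵀ·S⁻¹ = [16/4739; -1494/4739]
step 1: x' = x̄ + K·y = [748/677, 902/677]
step 1: P' = (I − K·H)·P̄ = [39741/4739 26478/4739; 26478/4739 19146/4739]
step 2: x̄ = F·x = [-308/677, 748/677]
step 2: P̄ = F·P·Fᵀ + Q = [37941/4739 26526/4739; 26526/4739 53958/4739]
step 2: y = z − H·x̄ = [2183/677]
step 2: S = H·P̄·Hᵀ + R = [47613/677]
step 2: K = P̄·Hᵀ·S⁻¹ = [-176/15871; -5182/15871]
step 2: x' = x̄ + K·y = [-132/269, 14/269]
step 2: P' = (I − K·H)·P̄ = [888495/111097 593562/111097; 593562/111097 431982/111097]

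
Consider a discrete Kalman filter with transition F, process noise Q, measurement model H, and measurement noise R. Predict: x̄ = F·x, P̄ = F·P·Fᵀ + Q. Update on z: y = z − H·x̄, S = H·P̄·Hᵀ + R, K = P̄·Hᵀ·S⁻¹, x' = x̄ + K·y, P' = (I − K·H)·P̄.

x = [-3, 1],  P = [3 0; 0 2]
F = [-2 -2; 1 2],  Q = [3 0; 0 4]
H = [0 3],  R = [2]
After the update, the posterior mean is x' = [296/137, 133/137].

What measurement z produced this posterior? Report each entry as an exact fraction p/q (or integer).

x̄ = F·x = [4, -1]
P̄ = F·P·Fᵀ + Q = [23 -14; -14 15]
S = H·P̄·Hᵀ + R = [137]
K = P̄·Hᵀ·S⁻¹ = [-42/137; 45/137]
x' − x̄ = [-252/137, 270/137] = K·y
y = (KᵀK)⁻¹·Kᵀ·(x' − x̄) = [6]
z = y + H·x̄ = [6] + [-3] = [3]

z = [3]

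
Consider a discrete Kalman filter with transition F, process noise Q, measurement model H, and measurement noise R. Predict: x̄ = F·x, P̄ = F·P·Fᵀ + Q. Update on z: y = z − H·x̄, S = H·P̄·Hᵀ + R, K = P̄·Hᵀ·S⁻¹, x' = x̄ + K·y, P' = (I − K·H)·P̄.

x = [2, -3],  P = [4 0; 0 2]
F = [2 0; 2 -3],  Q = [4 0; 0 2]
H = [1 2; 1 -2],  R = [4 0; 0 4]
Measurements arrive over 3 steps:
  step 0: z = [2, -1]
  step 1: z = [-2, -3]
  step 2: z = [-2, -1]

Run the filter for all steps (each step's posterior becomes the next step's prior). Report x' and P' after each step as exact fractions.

step 0: x' = [137/547, 517/547], P' = [948/547 16/547; 16/547 268/547]
step 1: x' = [-112757/70461, 976/23487], P' = [111404/70461 1232/23487; 1232/23487 3718/7829]
step 2: x' = [-12808461/8283119, -3045970/8283119], P' = [13051940/8283119 423440/8283119; 423440/8283119 3924464/8283119]

step 0: x̄ = F·x = [4, 13]
step 0: P̄ = F·P·Fᵀ + Q = [20 16; 16 36]
step 0: y = z − H·x̄ = [-28, 21]
step 0: S = H·P̄·Hᵀ + R = [232 -124; -124 104]
step 0: K = P̄·Hᵀ·S⁻¹ = [245/547 229/547; 138/547 -130/547]
step 0: x' = x̄ + K·y = [137/547, 517/547]
step 0: P' = (I − K·H)·P̄ = [948/547 16/547; 16/547 268/547]
step 1: x̄ = F·x = [274/547, -1277/547]
step 1: P̄ = F·P·Fᵀ + Q = [5980/547 3696/547; 3696/547 7106/547]
step 1: y = z − H·x̄ = [1186/547, -4469/547]
step 1: S = H·P̄·Hᵀ + R = [51376/547 -22444/547; -22444/547 21808/547]
step 1: K = P̄·Hᵀ·S⁻¹ = [29699/70461 26003/70461; 5885/23487 -5269/23487]
step 1: x' = x̄ + K·y = [-112757/70461, 976/23487]
step 1: P' = (I − K·H)·P̄ = [111404/70461 1232/23487; 1232/23487 3718/7829]
step 2: x̄ = F·x = [-225514/70461, -234298/70461]
step 2: P̄ = F·P·Fᵀ + Q = [727460/70461 423440/70461; 423440/70461 843344/70461]
step 2: y = z − H·x̄ = [184396/23487, -313543/70461]
step 2: S = H·P̄·Hᵀ + R = [675160/7829 -881972/23487; -881972/23487 2688920/70461]
step 2: K = P̄·Hᵀ·S⁻¹ = [267285/637163 3051265/8283119; 159084/637163 -1856372/8283119]
step 2: x' = x̄ + K·y = [-12808461/8283119, -3045970/8283119]
step 2: P' = (I − K·H)·P̄ = [13051940/8283119 423440/8283119; 423440/8283119 3924464/8283119]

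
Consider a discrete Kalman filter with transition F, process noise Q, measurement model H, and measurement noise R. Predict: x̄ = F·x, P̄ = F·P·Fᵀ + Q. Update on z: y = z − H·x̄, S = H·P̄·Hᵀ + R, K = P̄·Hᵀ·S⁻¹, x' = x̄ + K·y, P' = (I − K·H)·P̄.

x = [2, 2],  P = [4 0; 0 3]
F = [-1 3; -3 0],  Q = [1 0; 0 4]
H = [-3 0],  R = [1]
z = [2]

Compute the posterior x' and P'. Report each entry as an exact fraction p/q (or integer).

x̄ = F·x = [4, -6]
P̄ = F·P·Fᵀ + Q = [32 12; 12 40]
y = z − H·x̄ = [14]
S = H·P̄·Hᵀ + R = [289]
K = P̄·Hᵀ·S⁻¹ = [-96/289; -36/289]
x' = x̄ + K·y = [-188/289, -2238/289]
P' = (I − K·H)·P̄ = [32/289 12/289; 12/289 10264/289]

x' = [-188/289, -2238/289]
P' = [32/289 12/289; 12/289 10264/289]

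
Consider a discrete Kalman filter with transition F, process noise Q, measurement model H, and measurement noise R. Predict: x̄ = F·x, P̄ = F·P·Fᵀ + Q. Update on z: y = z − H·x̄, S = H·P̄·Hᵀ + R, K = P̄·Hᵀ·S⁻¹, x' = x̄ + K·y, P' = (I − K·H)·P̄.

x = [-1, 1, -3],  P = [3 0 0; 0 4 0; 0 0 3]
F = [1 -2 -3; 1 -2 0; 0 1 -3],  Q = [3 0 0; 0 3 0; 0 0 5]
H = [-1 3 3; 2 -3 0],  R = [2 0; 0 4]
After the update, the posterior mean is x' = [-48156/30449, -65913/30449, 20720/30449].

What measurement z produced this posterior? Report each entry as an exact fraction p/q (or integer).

x̄ = F·x = [6, -3, 10]
P̄ = F·P·Fᵀ + Q = [49 19 19; 19 22 -8; 19 -8 36]
S = H·P̄·Hᵀ + R = [201 61; 61 170]
K = P̄·Hᵀ·S⁻¹ = [8549/30449 4276/30449; 5618/30449 -7031/30449; 7268/30449 8497/30449]
x' − x̄ = [-230850/30449, 25434/30449, -283770/30449] = K·y
y = (KᵀK)⁻¹·Kᵀ·(x' − x̄) = [-18, -18]
z = y + H·x̄ = [-18, -18] + [15, 21] = [-3, 3]

z = [-3, 3]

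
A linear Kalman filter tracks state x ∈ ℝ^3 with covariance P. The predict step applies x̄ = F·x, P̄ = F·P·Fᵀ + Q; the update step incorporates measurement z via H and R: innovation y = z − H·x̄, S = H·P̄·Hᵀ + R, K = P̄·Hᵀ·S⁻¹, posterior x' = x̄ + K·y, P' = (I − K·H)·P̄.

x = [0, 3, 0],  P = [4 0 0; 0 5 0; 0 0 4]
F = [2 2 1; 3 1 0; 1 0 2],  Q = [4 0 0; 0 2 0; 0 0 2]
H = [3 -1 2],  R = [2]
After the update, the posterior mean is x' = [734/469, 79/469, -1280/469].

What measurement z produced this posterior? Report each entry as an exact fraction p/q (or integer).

x̄ = F·x = [6, 3, 0]
P̄ = F·P·Fᵀ + Q = [44 34 16; 34 43 12; 16 12 22]
S = H·P̄·Hᵀ + R = [469]
K = P̄·Hᵀ·S⁻¹ = [130/469; 83/469; 80/469]
x' − x̄ = [-2080/469, -1328/469, -1280/469] = K·y
y = (KᵀK)⁻¹·Kᵀ·(x' − x̄) = [-16]
z = y + H·x̄ = [-16] + [15] = [-1]

z = [-1]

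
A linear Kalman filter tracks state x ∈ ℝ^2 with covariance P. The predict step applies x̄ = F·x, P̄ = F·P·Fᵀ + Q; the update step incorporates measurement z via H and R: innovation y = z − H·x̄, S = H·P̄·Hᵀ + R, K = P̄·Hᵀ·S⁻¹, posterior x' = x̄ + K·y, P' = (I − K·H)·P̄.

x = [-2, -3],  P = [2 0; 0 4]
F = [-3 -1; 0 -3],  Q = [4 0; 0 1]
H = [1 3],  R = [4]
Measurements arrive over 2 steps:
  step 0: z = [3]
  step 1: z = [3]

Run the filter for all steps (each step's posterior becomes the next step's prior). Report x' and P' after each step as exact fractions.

step 0: x' = [623/145, -48/145], P' = [7466/435 -802/145; -802/145 322/145]
step 1: x' = [-38561/2981, 15024/2981], P' = [1139768/8943 -126760/2981; -126760/2981 43532/2981]

step 0: x̄ = F·x = [9, 9]
step 0: P̄ = F·P·Fᵀ + Q = [26 12; 12 37]
step 0: y = z − H·x̄ = [-33]
step 0: S = H·P̄·Hᵀ + R = [435]
step 0: K = P̄·Hᵀ·S⁻¹ = [62/435; 41/145]
step 0: x' = x̄ + K·y = [623/145, -48/145]
step 0: P' = (I − K·H)·P̄ = [7466/435 -802/145; -802/145 322/145]
step 1: x̄ = F·x = [-1821/145, 144/145]
step 1: P̄ = F·P·Fᵀ + Q = [18488/145 -6252/145; -6252/145 3043/145]
step 1: y = z − H·x̄ = [1824/145]
step 1: S = H·P̄·Hᵀ + R = [8943/145]
step 1: K = P̄·Hᵀ·S⁻¹ = [-268/8943; 959/2981]
step 1: x' = x̄ + K·y = [-38561/2981, 15024/2981]
step 1: P' = (I − K·H)·P̄ = [1139768/8943 -126760/2981; -126760/2981 43532/2981]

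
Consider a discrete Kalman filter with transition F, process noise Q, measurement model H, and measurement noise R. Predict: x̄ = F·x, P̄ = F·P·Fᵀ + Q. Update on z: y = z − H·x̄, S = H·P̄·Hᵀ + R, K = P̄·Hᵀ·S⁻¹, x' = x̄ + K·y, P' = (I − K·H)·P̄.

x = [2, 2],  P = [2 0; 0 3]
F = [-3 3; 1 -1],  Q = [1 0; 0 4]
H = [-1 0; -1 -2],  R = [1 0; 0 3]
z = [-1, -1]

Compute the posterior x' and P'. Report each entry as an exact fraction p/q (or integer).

x' = [910/919, -42/919]
P' = [894/919 -423/919; -423/919 783/919]

x̄ = F·x = [0, 0]
P̄ = F·P·Fᵀ + Q = [46 -15; -15 9]
y = z − H·x̄ = [-1, -1]
S = H·P̄·Hᵀ + R = [47 16; 16 25]
K = P̄·Hᵀ·S⁻¹ = [-894/919 -16/919; 423/919 -381/919]
x' = x̄ + K·y = [910/919, -42/919]
P' = (I − K·H)·P̄ = [894/919 -423/919; -423/919 783/919]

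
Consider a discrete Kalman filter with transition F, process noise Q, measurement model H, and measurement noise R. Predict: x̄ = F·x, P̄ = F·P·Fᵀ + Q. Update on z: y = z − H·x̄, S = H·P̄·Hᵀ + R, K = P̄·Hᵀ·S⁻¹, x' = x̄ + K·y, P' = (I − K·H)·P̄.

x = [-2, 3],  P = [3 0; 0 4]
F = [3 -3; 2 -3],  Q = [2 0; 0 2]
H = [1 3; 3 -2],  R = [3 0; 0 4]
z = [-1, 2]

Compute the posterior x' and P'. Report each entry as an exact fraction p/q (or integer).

x̄ = F·x = [-15, -13]
P̄ = F·P·Fᵀ + Q = [65 54; 54 50]
y = z − H·x̄ = [53, 21]
S = H·P̄·Hᵀ + R = [842 273; 273 141]
K = P̄·Hᵀ·S⁻¹ = [2752/14731 3761/14731; 3946/14731 -3488/44193]
x' = x̄ + K·y = [3872/14731, -6781/14731]
P' = (I − K·H)·P̄ = [5604/14731 884/14731; 884/14731 10954/44193]

x' = [3872/14731, -6781/14731]
P' = [5604/14731 884/14731; 884/14731 10954/44193]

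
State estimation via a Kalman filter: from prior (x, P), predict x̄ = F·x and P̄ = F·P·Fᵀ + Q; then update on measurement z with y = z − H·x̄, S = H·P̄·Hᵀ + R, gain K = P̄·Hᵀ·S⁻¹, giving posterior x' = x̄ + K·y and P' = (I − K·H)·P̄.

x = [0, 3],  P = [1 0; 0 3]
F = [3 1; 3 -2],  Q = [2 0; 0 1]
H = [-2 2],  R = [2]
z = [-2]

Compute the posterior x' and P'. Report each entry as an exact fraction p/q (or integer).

x̄ = F·x = [3, -6]
P̄ = F·P·Fᵀ + Q = [14 3; 3 22]
y = z − H·x̄ = [16]
S = H·P̄·Hᵀ + R = [122]
K = P̄·Hᵀ·S⁻¹ = [-11/61; 19/61]
x' = x̄ + K·y = [7/61, -62/61]
P' = (I − K·H)·P̄ = [612/61 601/61; 601/61 620/61]

x' = [7/61, -62/61]
P' = [612/61 601/61; 601/61 620/61]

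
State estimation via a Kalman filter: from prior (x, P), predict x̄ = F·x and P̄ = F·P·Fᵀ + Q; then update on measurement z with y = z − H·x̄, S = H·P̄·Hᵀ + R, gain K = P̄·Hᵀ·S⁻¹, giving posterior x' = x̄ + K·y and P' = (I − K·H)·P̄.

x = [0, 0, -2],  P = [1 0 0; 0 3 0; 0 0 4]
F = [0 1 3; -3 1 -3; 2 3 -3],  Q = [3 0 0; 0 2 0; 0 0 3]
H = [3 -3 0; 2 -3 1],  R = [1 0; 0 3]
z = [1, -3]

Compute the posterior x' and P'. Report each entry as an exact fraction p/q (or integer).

x' = [2283/31067, -6975/31067, -108072/31067]
P' = [393675/62134 194874/31067 373533/62134; 194874/31067 196321/31067 194535/31067; 373533/62134 194535/31067 582381/62134]

x̄ = F·x = [-6, 6, 6]
P̄ = F·P·Fᵀ + Q = [42 -33 -27; -33 50 39; -27 39 70]
y = z − H·x̄ = [37, 21]
S = H·P̄·Hᵀ + R = [1423 999; 999 745]
K = P̄·Hᵀ·S⁻¹ = [11781/62134 -2787/62134; -4341/31067 -1560/31067; -46611/62134 54079/62134]
x' = x̄ + K·y = [2283/31067, -6975/31067, -108072/31067]
P' = (I − K·H)·P̄ = [393675/62134 194874/31067 373533/62134; 194874/31067 196321/31067 194535/31067; 373533/62134 194535/31067 582381/62134]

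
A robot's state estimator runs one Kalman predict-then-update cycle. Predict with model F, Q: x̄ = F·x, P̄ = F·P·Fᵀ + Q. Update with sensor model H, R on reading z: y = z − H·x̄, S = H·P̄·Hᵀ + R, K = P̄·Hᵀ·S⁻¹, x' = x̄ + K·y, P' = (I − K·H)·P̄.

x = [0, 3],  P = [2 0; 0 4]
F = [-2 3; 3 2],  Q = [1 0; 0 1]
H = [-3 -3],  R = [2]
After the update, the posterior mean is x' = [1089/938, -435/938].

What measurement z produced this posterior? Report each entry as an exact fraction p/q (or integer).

z = [-2]

x̄ = F·x = [9, 6]
P̄ = F·P·Fᵀ + Q = [45 12; 12 35]
S = H·P̄·Hᵀ + R = [938]
K = P̄·Hᵀ·S⁻¹ = [-171/938; -141/938]
x' − x̄ = [-7353/938, -6063/938] = K·y
y = (KᵀK)⁻¹·Kᵀ·(x' − x̄) = [43]
z = y + H·x̄ = [43] + [-45] = [-2]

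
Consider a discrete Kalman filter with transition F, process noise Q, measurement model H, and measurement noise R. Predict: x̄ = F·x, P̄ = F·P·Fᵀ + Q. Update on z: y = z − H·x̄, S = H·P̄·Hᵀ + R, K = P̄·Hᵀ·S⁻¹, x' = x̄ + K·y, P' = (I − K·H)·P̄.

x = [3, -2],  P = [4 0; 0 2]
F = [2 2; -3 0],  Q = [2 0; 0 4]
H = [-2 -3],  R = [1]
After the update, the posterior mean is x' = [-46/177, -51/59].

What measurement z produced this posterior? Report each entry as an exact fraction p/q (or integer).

x̄ = F·x = [2, -9]
P̄ = F·P·Fᵀ + Q = [26 -24; -24 40]
S = H·P̄·Hᵀ + R = [177]
K = P̄·Hᵀ·S⁻¹ = [20/177; -24/59]
x' − x̄ = [-400/177, 480/59] = K·y
y = (KᵀK)⁻¹·Kᵀ·(x' − x̄) = [-20]
z = y + H·x̄ = [-20] + [23] = [3]

z = [3]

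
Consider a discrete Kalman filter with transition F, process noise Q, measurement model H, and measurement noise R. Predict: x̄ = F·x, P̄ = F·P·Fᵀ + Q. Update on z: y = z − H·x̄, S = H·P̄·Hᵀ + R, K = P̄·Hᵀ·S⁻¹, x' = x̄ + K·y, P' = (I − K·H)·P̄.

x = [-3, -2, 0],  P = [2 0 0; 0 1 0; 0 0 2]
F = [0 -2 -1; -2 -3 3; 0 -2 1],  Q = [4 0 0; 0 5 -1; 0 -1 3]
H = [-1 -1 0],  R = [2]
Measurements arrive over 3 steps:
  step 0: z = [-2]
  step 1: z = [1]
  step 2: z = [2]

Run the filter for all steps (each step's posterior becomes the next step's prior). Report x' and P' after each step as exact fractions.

step 0: x' = [17/13, 16/13, 1/2], P' = [105/13 -100/13 -1/2; -100/13 120/13 1; -1/2 1 23/4]
step 1: x' = [-143/1654, -1687/1654, 2391/1654], P' = [183405/6616 -177785/6616 26293/6616; -177785/6616 185189/6616 -19633/6616; 26293/6616 -19633/6616 62461/6616]
step 2: x' = [-9554218/2312581, 5063544/2312581, -5997818/2312581], P' = [87808509/2312581 -85658019/2312581 12298780/2312581; -85658019/2312581 88106227/2312581 -9532446/2312581; 12298780/2312581 -9532446/2312581 25977198/2312581]

step 0: x̄ = F·x = [4, 12, 4]
step 0: P̄ = F·P·Fᵀ + Q = [10 0 2; 0 40 11; 2 11 9]
step 0: y = z − H·x̄ = [14]
step 0: S = H·P̄·Hᵀ + R = [52]
step 0: K = P̄·Hᵀ·S⁻¹ = [-5/26; -10/13; -1/4]
step 0: x' = x̄ + K·y = [17/13, 16/13, 1/2]
step 0: P' = (I − K·H)·P̄ = [105/13 -100/13 -1/2; -100/13 120/13 1; -1/2 1 23/4]
step 1: x̄ = F·x = [-77/26, -125/26, -51/26]
step 1: P̄ = F·P·Fᵀ + Q = [2635/52 175/52 1621/52; 175/52 3527/52 1709/52; 1621/52 1709/52 2167/52]
step 1: y = z − H·x̄ = [-88/13]
step 1: S = H·P̄·Hᵀ + R = [1654/13]
step 1: K = P̄·Hᵀ·S⁻¹ = [-1405/3308; -1851/3308; -1665/3308]
step 1: x' = x̄ + K·y = [-143/1654, -1687/1654, 2391/1654]
step 1: P' = (I − K·H)·P̄ = [183405/6616 -177785/6616 26293/6616; -177785/6616 185189/6616 -19633/6616; 26293/6616 -19633/6616 62461/6616]
step 2: x̄ = F·x = [983/1654, 6260/827, 5765/1654]
step 2: P̄ = F·P·Fᵀ + Q = [751149/6616 40512/827 678295/6616; 40512/827 112501/827 88109/827; 678295/6616 88109/827 901597/6616]
step 2: y = z − H·x̄ = [16811/1654]
step 2: S = H·P̄·Hᵀ + R = [2312581/6616]
step 2: K = P̄·Hᵀ·S⁻¹ = [-1075245/2312581; -1224104/2312581; -1383167/2312581]
step 2: x' = x̄ + K·y = [-9554218/2312581, 5063544/2312581, -5997818/2312581]
step 2: P' = (I − K·H)·P̄ = [87808509/2312581 -85658019/2312581 12298780/2312581; -85658019/2312581 88106227/2312581 -9532446/2312581; 12298780/2312581 -9532446/2312581 25977198/2312581]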